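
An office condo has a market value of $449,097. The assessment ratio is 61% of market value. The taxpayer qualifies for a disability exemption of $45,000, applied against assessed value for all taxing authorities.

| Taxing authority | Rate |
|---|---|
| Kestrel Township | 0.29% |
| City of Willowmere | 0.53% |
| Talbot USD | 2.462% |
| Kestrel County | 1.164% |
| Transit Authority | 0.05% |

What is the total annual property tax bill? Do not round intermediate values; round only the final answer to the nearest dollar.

Assessed value = $449,097 × 0.61 = $273,949.17
Taxable value = $273,949.17 − $45,000 = $228,949.17
Kestrel Township: $228,949.17 × 0.0029 = $663.952593
City of Willowmere: $228,949.17 × 0.0053 = $1,213.430601
Talbot USD: $228,949.17 × 0.02462 = $5,636.7285654
Kestrel County: $228,949.17 × 0.01164 = $2,664.9683388
Transit Authority: $228,949.17 × 0.0005 = $114.474585
Total = $663.952593 + $1,213.430601 + $5,636.7285654 + $2,664.9683388 + $114.474585 = $10,293.5546832

$10,294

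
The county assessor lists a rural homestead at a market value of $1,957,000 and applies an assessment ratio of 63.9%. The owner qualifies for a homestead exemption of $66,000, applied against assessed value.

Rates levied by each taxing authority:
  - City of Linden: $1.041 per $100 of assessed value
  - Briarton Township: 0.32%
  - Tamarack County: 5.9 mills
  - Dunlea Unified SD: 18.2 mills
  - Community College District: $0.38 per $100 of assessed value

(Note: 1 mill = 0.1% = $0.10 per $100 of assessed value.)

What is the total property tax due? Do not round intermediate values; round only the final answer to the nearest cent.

$49,169.55

Assessed value = $1,957,000 × 0.639 = $1,250,523
Taxable value = $1,250,523 − $66,000 = $1,184,523
City of Linden: $1,184,523 × 0.01041 = $12,330.88443
Briarton Township: $1,184,523 × 0.0032 = $3,790.4736
Tamarack County: $1,184,523 × 0.0059 = $6,988.6857
Dunlea Unified SD: $1,184,523 × 0.0182 = $21,558.3186
Community College District: $1,184,523 × 0.0038 = $4,501.1874
Total = $49,169.54973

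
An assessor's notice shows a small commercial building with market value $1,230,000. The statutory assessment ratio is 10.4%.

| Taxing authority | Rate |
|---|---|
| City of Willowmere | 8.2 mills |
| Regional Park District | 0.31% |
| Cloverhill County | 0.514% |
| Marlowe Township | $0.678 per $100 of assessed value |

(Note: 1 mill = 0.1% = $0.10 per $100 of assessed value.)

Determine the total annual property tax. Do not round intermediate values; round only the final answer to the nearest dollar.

$2,970

Assessed value = $1,230,000 × 0.104 = $127,920
City of Willowmere: $127,920 × 0.0082 = $1,048.944
Regional Park District: $127,920 × 0.0031 = $396.552
Cloverhill County: $127,920 × 0.00514 = $657.5088
Marlowe Township: $127,920 × 0.00678 = $867.2976
Total = $2,970.3024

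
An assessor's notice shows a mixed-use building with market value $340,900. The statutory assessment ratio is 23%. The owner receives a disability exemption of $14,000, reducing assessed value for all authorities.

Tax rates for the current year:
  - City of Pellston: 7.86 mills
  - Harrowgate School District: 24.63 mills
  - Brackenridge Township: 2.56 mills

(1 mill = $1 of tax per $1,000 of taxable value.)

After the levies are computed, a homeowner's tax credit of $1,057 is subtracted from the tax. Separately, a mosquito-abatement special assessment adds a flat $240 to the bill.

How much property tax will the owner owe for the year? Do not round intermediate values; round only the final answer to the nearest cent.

Assessed value = $340,900 × 0.23 = $78,407
Taxable value = $78,407 − $14,000 = $64,407
City of Pellston: $64,407 × 0.00786 = $506.23902
Harrowgate School District: $64,407 × 0.02463 = $1,586.34441
Brackenridge Township: $64,407 × 0.00256 = $164.88192
Levies subtotal = $2,257.46535
After credit = $2,257.46535 − $1,057 = $1,200.46535
Total = $1,200.46535 + $240 = $1,440.46535

$1,440.47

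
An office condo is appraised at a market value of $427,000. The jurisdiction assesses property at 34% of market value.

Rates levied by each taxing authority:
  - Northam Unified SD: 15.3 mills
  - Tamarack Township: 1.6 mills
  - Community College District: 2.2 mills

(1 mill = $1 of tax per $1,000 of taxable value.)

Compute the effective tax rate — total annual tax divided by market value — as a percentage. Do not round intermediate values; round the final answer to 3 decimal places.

Assessed value = $427,000 × 0.34 = $145,180
Northam Unified SD: $145,180 × 0.0153 = $2,221.254
Tamarack Township: $145,180 × 0.0016 = $232.288
Community College District: $145,180 × 0.0022 = $319.396
Total tax = $2,772.938
Effective rate = $2,772.938 ÷ $427,000 = 0.649% of market value

0.649%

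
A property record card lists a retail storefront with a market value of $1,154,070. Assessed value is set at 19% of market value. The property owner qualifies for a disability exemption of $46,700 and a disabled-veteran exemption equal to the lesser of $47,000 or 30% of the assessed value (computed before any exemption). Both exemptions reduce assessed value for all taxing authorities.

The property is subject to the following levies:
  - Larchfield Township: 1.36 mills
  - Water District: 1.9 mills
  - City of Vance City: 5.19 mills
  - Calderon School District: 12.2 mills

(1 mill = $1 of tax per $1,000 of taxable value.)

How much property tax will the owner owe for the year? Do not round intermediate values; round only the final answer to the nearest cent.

Assessed value = $1,154,070 × 0.19 = $219,273.3
Disabled-veteran exemption = min($47,000, 30% × $219,273.3) = min($47,000, $65,781.99) = $47,000 (dollar cap binds)
Taxable value = $219,273.3 − $46,700 − $47,000 = $125,573.3
Larchfield Township: $125,573.3 × 0.00136 = $170.779688
Water District: $125,573.3 × 0.0019 = $238.58927
City of Vance City: $125,573.3 × 0.00519 = $651.725427
Calderon School District: $125,573.3 × 0.0122 = $1,531.99426
Total = $2,593.088645

$2,593.09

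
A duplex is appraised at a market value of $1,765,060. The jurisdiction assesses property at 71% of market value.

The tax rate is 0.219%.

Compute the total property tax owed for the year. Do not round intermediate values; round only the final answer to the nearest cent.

$2,744.49

Assessed value = $1,765,060 × 0.71 = $1,253,192.6
Tax = $1,253,192.6 × 0.00219 = $2,744.491794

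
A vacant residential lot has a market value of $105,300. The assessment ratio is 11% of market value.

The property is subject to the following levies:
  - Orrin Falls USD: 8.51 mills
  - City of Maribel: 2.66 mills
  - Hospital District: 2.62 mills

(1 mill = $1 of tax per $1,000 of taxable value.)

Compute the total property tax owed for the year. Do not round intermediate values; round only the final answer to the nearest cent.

Assessed value = $105,300 × 0.11 = $11,583
Orrin Falls USD: $11,583 × 0.00851 = $98.57133
City of Maribel: $11,583 × 0.00266 = $30.81078
Hospital District: $11,583 × 0.00262 = $30.34746
Total = $98.57133 + $30.81078 + $30.34746 = $159.72957

$159.73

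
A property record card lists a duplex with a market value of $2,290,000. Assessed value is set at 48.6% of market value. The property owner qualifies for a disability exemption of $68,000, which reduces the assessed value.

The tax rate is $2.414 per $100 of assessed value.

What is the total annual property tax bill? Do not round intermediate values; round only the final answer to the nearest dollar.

Assessed value = $2,290,000 × 0.486 = $1,112,940
Taxable value = $1,112,940 − $68,000 = $1,044,940
Tax = $1,044,940 × 0.02414 = $25,224.8516

$25,225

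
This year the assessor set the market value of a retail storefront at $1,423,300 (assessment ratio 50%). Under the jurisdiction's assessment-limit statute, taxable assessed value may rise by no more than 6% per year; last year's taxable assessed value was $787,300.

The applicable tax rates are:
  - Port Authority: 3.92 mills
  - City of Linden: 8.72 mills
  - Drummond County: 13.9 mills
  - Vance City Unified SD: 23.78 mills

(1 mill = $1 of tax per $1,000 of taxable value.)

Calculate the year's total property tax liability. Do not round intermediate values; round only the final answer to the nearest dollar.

$35,810

Uncapped assessed value = $1,423,300 × 0.5 = $711,650
Cap limit = $787,300 × 1.06 = $834,538
Taxable assessed value = min($711,650, $834,538) = $711,650 (cap does not bind)
Port Authority: $711,650 × 0.00392 = $2,789.668
City of Linden: $711,650 × 0.00872 = $6,205.588
Drummond County: $711,650 × 0.0139 = $9,891.935
Vance City Unified SD: $711,650 × 0.02378 = $16,923.037
Total = $35,810.228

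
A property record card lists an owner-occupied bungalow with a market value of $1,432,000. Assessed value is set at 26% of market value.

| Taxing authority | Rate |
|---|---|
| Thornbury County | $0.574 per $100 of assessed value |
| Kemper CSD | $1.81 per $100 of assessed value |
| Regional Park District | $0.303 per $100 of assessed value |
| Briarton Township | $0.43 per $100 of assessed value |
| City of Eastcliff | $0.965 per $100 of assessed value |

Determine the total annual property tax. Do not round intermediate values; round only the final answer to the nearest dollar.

$15,198

Assessed value = $1,432,000 × 0.26 = $372,320
Thornbury County: $372,320 × 0.00574 = $2,137.1168
Kemper CSD: $372,320 × 0.0181 = $6,738.992
Regional Park District: $372,320 × 0.00303 = $1,128.1296
Briarton Township: $372,320 × 0.0043 = $1,600.976
City of Eastcliff: $372,320 × 0.00965 = $3,592.888
Total = $2,137.1168 + $6,738.992 + $1,128.1296 + $1,600.976 + $3,592.888 = $15,198.1024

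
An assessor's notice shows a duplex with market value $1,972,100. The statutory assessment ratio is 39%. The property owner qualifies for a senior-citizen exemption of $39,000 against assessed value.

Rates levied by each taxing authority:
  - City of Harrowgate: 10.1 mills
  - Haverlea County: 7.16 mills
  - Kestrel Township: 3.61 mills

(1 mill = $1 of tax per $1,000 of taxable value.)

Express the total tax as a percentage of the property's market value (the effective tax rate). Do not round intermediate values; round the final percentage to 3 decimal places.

Assessed value = $1,972,100 × 0.39 = $769,119
Taxable value = $769,119 − $39,000 = $730,119
City of Harrowgate: $730,119 × 0.0101 = $7,374.2019
Haverlea County: $730,119 × 0.00716 = $5,227.65204
Kestrel Township: $730,119 × 0.00361 = $2,635.72959
Total tax = $15,237.58353
Effective rate = $15,237.58353 ÷ $1,972,100 = 0.773% of market value

0.773%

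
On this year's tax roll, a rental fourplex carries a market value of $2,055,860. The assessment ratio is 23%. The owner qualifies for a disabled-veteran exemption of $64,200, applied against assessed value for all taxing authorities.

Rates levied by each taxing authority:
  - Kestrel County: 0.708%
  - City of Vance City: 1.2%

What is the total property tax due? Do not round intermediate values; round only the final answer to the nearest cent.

$7,797.00

Assessed value = $2,055,860 × 0.23 = $472,847.8
Taxable value = $472,847.8 − $64,200 = $408,647.8
Kestrel County: $408,647.8 × 0.00708 = $2,893.226424
City of Vance City: $408,647.8 × 0.012 = $4,903.7736
Total = $2,893.226424 + $4,903.7736 = $7,797.000024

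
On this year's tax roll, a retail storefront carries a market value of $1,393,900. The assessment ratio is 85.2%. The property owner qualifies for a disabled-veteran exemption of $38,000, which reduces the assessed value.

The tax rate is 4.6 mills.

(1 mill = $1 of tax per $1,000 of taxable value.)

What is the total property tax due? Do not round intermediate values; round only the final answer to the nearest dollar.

Assessed value = $1,393,900 × 0.852 = $1,187,602.8
Taxable value = $1,187,602.8 − $38,000 = $1,149,602.8
Tax = $1,149,602.8 × 0.0046 = $5,288.17288

$5,288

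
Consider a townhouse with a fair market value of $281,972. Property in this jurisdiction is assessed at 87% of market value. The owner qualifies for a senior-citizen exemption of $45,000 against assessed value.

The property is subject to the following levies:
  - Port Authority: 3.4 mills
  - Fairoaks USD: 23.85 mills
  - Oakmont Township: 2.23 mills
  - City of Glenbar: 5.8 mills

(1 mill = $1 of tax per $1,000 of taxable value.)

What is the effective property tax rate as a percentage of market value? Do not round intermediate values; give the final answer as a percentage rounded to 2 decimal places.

Assessed value = $281,972 × 0.87 = $245,315.64
Taxable value = $245,315.64 − $45,000 = $200,315.64
Port Authority: $200,315.64 × 0.0034 = $681.073176
Fairoaks USD: $200,315.64 × 0.02385 = $4,777.528014
Oakmont Township: $200,315.64 × 0.00223 = $446.7038772
City of Glenbar: $200,315.64 × 0.0058 = $1,161.830712
Total tax = $7,067.1357792
Effective rate = $7,067.1357792 ÷ $281,972 = 2.51% of market value

2.51%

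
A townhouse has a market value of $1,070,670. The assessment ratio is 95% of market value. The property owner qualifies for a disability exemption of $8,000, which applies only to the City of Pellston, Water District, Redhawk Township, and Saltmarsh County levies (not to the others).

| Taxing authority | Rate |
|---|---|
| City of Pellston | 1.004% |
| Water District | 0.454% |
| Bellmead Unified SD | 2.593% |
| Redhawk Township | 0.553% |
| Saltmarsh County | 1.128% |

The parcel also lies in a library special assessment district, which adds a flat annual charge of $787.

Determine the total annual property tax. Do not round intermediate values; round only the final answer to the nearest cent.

$58,838.14

Assessed value = $1,070,670 × 0.95 = $1,017,136.5
City of Pellston: ($1,017,136.5 − $8,000) × 0.01004 = $1,009,136.5 × 0.01004 = $10,131.73046
Water District: ($1,017,136.5 − $8,000) × 0.00454 = $1,009,136.5 × 0.00454 = $4,581.47971
Bellmead Unified SD: $1,017,136.5 × 0.02593 = $26,374.349445
Redhawk Township: ($1,017,136.5 − $8,000) × 0.00553 = $1,009,136.5 × 0.00553 = $5,580.524845
Saltmarsh County: ($1,017,136.5 − $8,000) × 0.01128 = $1,009,136.5 × 0.01128 = $11,383.05972
Levies subtotal = $58,051.14418
Total = $58,051.14418 + $787 = $58,838.14418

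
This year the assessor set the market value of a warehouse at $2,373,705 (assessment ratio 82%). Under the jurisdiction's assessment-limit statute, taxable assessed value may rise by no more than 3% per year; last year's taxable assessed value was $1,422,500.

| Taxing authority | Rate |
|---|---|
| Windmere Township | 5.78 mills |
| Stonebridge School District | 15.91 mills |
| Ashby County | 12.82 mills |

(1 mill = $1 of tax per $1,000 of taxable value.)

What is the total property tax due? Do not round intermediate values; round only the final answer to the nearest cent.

$50,563.19

Uncapped assessed value = $2,373,705 × 0.82 = $1,946,438.1
Cap limit = $1,422,500 × 1.03 = $1,465,175
Taxable assessed value = min($1,946,438.1, $1,465,175) = $1,465,175 (cap binds)
Windmere Township: $1,465,175 × 0.00578 = $8,468.7115
Stonebridge School District: $1,465,175 × 0.01591 = $23,310.93425
Ashby County: $1,465,175 × 0.01282 = $18,783.5435
Total = $50,563.18925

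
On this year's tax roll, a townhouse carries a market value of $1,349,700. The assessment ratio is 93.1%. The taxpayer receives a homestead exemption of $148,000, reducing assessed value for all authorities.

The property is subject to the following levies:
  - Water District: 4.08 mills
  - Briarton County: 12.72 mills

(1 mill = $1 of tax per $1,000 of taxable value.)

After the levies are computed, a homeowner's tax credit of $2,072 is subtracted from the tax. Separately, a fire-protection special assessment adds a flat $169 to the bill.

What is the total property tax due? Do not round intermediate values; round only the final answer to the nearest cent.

Assessed value = $1,349,700 × 0.931 = $1,256,570.7
Taxable value = $1,256,570.7 − $148,000 = $1,108,570.7
Water District: $1,108,570.7 × 0.00408 = $4,522.968456
Briarton County: $1,108,570.7 × 0.01272 = $14,101.019304
Levies subtotal = $18,623.98776
After credit = $18,623.98776 − $2,072 = $16,551.98776
Total = $16,551.98776 + $169 = $16,720.98776

$16,720.99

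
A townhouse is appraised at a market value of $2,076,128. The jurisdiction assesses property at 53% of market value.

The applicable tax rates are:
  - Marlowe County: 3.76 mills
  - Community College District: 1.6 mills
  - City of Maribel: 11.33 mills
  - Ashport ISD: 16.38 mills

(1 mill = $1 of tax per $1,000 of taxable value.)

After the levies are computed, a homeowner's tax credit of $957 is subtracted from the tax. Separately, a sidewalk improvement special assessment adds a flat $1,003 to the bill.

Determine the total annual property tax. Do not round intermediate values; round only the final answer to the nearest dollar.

$36,435

Assessed value = $2,076,128 × 0.53 = $1,100,347.84
Marlowe County: $1,100,347.84 × 0.00376 = $4,137.3078784
Community College District: $1,100,347.84 × 0.0016 = $1,760.556544
City of Maribel: $1,100,347.84 × 0.01133 = $12,466.9410272
Ashport ISD: $1,100,347.84 × 0.01638 = $18,023.6976192
Levies subtotal = $36,388.5030688
After credit = $36,388.5030688 − $957 = $35,431.5030688
Total = $35,431.5030688 + $1,003 = $36,434.5030688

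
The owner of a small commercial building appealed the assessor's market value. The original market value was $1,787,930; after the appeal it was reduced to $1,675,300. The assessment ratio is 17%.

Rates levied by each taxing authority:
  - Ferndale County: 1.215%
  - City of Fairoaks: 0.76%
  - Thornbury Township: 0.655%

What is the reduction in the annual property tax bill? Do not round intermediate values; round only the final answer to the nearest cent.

$503.57

Old assessed value = $1,787,930 × 0.17 = $303,948.1
New assessed value = $1,675,300 × 0.17 = $284,801
Combined rate = 0.01215 + 0.0076 + 0.00655 = 0.0263
Old tax = $303,948.1 × 0.0263 = $7,993.83503
New tax = $284,801 × 0.0263 = $7,490.2663
Reduction = $7,993.83503 − $7,490.2663 = $503.56873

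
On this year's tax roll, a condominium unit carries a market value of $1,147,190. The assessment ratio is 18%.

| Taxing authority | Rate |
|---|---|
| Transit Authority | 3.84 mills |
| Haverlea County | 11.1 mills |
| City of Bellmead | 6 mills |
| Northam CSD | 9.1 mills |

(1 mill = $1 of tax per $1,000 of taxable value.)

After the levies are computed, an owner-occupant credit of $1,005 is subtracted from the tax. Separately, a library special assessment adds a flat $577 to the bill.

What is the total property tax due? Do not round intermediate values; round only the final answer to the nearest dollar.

$5,775

Assessed value = $1,147,190 × 0.18 = $206,494.2
Transit Authority: $206,494.2 × 0.00384 = $792.937728
Haverlea County: $206,494.2 × 0.0111 = $2,292.08562
City of Bellmead: $206,494.2 × 0.006 = $1,238.9652
Northam CSD: $206,494.2 × 0.0091 = $1,879.09722
Levies subtotal = $6,203.085768
After credit = $6,203.085768 − $1,005 = $5,198.085768
Total = $5,198.085768 + $577 = $5,775.085768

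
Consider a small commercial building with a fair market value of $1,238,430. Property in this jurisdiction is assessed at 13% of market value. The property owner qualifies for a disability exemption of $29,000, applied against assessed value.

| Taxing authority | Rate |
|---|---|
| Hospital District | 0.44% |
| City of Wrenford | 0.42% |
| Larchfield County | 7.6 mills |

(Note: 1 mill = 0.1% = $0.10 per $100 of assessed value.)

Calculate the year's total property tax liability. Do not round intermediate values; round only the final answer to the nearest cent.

$2,138.33

Assessed value = $1,238,430 × 0.13 = $160,995.9
Taxable value = $160,995.9 − $29,000 = $131,995.9
Hospital District: $131,995.9 × 0.0044 = $580.78196
City of Wrenford: $131,995.9 × 0.0042 = $554.38278
Larchfield County: $131,995.9 × 0.0076 = $1,003.16884
Total = $2,138.33358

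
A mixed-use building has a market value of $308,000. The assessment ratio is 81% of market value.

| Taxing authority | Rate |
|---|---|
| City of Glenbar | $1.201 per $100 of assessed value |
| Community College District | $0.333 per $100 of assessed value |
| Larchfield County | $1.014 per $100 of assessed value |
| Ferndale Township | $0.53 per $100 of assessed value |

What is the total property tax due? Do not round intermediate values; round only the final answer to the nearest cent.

Assessed value = $308,000 × 0.81 = $249,480
City of Glenbar: $249,480 × 0.01201 = $2,996.2548
Community College District: $249,480 × 0.00333 = $830.7684
Larchfield County: $249,480 × 0.01014 = $2,529.7272
Ferndale Township: $249,480 × 0.0053 = $1,322.244
Total = $2,996.2548 + $830.7684 + $2,529.7272 + $1,322.244 = $7,678.9944

$7,678.99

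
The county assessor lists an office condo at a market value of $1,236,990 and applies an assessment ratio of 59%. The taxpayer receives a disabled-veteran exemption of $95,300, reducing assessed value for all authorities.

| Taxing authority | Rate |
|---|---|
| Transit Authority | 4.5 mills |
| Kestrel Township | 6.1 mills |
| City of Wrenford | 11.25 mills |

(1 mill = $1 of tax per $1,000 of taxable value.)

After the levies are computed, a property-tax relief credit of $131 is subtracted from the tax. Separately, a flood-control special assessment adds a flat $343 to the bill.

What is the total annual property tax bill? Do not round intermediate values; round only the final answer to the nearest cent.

Assessed value = $1,236,990 × 0.59 = $729,824.1
Taxable value = $729,824.1 − $95,300 = $634,524.1
Transit Authority: $634,524.1 × 0.0045 = $2,855.35845
Kestrel Township: $634,524.1 × 0.0061 = $3,870.59701
City of Wrenford: $634,524.1 × 0.01125 = $7,138.396125
Levies subtotal = $13,864.351585
After credit = $13,864.351585 − $131 = $13,733.351585
Total = $13,733.351585 + $343 = $14,076.351585

$14,076.35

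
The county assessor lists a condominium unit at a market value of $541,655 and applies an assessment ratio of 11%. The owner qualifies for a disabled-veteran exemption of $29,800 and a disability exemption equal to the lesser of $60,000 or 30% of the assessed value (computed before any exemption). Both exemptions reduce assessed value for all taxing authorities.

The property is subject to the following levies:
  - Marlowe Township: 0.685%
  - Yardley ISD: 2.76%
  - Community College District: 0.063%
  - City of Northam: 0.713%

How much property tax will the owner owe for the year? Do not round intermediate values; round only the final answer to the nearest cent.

$502.61

Assessed value = $541,655 × 0.11 = $59,582.05
Disability exemption = min($60,000, 30% × $59,582.05) = min($60,000, $17,874.615) = $17,874.615 (percentage binds)
Taxable value = $59,582.05 − $29,800 − $17,874.615 = $11,907.435
Marlowe Township: $11,907.435 × 0.00685 = $81.56592975
Yardley ISD: $11,907.435 × 0.0276 = $328.645206
Community College District: $11,907.435 × 0.00063 = $7.50168405
City of Northam: $11,907.435 × 0.00713 = $84.90001155
Total = $502.61283135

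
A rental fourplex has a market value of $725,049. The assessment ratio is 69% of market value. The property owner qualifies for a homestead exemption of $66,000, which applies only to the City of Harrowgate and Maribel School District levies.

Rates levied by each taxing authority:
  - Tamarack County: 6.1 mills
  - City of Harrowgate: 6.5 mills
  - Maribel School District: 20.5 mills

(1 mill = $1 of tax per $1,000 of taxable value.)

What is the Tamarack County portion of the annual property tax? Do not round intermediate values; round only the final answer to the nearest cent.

Assessed value = $725,049 × 0.69 = $500,283.81
Tamarack County taxable value = $500,283.81 (exemption does not apply)
Tamarack County levy = $500,283.81 × 0.0061 = $3,051.731241

$3,051.73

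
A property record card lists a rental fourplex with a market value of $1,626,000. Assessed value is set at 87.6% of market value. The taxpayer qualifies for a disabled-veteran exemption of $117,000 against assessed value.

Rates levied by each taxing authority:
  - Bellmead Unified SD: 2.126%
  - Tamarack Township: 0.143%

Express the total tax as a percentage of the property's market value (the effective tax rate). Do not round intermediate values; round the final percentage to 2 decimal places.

1.82%

Assessed value = $1,626,000 × 0.876 = $1,424,376
Taxable value = $1,424,376 − $117,000 = $1,307,376
Bellmead Unified SD: $1,307,376 × 0.02126 = $27,794.81376
Tamarack Township: $1,307,376 × 0.00143 = $1,869.54768
Total tax = $29,664.36144
Effective rate = $29,664.36144 ÷ $1,626,000 = 1.82% of market value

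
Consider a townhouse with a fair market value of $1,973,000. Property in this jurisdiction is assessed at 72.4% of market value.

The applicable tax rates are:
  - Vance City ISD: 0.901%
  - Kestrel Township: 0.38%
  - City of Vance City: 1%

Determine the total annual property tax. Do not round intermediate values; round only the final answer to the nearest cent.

$32,582.99

Assessed value = $1,973,000 × 0.724 = $1,428,452
Vance City ISD: $1,428,452 × 0.00901 = $12,870.35252
Kestrel Township: $1,428,452 × 0.0038 = $5,428.1176
City of Vance City: $1,428,452 × 0.01 = $14,284.52
Total = $12,870.35252 + $5,428.1176 + $14,284.52 = $32,582.99012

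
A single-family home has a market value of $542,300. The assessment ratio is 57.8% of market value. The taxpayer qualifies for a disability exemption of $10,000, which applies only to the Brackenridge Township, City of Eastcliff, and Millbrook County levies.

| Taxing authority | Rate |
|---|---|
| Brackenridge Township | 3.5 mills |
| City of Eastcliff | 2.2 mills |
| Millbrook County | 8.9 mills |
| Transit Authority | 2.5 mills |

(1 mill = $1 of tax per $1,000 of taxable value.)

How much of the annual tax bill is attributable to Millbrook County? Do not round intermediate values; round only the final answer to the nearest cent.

$2,700.70

Assessed value = $542,300 × 0.578 = $313,449.4
Millbrook County taxable value = $313,449.4 − $10,000 = $303,449.4
Millbrook County levy = $303,449.4 × 0.0089 = $2,700.69966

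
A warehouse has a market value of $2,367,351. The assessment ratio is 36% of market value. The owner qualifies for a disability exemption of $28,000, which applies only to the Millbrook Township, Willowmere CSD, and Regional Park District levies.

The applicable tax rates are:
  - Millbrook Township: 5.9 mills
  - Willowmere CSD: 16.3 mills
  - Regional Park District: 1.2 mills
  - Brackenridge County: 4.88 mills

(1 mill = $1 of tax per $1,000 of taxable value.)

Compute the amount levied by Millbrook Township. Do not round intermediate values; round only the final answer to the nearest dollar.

Assessed value = $2,367,351 × 0.36 = $852,246.36
Millbrook Township taxable value = $852,246.36 − $28,000 = $824,246.36
Millbrook Township levy = $824,246.36 × 0.0059 = $4,863.053524

$4,863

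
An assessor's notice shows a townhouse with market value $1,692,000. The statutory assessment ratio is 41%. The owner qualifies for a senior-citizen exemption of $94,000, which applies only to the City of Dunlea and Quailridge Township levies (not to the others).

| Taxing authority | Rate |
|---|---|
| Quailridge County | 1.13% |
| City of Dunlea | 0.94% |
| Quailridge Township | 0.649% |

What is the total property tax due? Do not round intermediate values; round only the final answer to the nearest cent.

Assessed value = $1,692,000 × 0.41 = $693,720
Quailridge County: $693,720 × 0.0113 = $7,839.036
City of Dunlea: ($693,720 − $94,000) × 0.0094 = $599,720 × 0.0094 = $5,637.368
Quailridge Township: ($693,720 − $94,000) × 0.00649 = $599,720 × 0.00649 = $3,892.1828
Total = $17,368.5868

$17,368.59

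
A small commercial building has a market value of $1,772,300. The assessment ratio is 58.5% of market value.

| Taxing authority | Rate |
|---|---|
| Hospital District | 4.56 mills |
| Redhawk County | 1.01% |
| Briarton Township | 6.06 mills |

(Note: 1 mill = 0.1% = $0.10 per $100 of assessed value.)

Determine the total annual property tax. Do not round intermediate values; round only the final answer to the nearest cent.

Assessed value = $1,772,300 × 0.585 = $1,036,795.5
Hospital District: $1,036,795.5 × 0.00456 = $4,727.78748
Redhawk County: $1,036,795.5 × 0.0101 = $10,471.63455
Briarton Township: $1,036,795.5 × 0.00606 = $6,282.98073
Total = $21,482.40276

$21,482.40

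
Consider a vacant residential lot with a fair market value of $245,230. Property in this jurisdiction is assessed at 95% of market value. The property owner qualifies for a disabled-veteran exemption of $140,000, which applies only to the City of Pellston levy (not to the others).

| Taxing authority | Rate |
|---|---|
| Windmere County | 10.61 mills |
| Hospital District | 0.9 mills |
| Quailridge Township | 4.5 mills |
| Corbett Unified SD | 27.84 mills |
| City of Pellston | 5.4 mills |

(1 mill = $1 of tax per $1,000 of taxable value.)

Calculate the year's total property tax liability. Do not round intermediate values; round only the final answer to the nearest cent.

Assessed value = $245,230 × 0.95 = $232,968.5
Windmere County: $232,968.5 × 0.01061 = $2,471.795785
Hospital District: $232,968.5 × 0.0009 = $209.67165
Quailridge Township: $232,968.5 × 0.0045 = $1,048.35825
Corbett Unified SD: $232,968.5 × 0.02784 = $6,485.84304
City of Pellston: ($232,968.5 − $140,000) × 0.0054 = $92,968.5 × 0.0054 = $502.0299
Total = $10,717.698625

$10,717.70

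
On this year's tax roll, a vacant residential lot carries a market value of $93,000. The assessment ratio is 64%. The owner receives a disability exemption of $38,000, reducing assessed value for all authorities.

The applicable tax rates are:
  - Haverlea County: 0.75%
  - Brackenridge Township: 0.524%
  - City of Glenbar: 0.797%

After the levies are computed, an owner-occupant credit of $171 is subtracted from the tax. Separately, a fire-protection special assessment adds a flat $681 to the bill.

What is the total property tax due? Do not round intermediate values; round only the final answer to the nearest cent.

Assessed value = $93,000 × 0.64 = $59,520
Taxable value = $59,520 − $38,000 = $21,520
Haverlea County: $21,520 × 0.0075 = $161.4
Brackenridge Township: $21,520 × 0.00524 = $112.7648
City of Glenbar: $21,520 × 0.00797 = $171.5144
Levies subtotal = $445.6792
After credit = $445.6792 − $171 = $274.6792
Total = $274.6792 + $681 = $955.6792

$955.68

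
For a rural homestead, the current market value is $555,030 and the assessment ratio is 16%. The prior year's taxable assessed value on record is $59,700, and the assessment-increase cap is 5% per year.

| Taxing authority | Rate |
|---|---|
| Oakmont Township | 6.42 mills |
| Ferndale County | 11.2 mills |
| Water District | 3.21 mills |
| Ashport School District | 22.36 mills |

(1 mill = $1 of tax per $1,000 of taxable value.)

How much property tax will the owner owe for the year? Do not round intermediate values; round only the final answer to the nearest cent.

$2,707.37

Uncapped assessed value = $555,030 × 0.16 = $88,804.8
Cap limit = $59,700 × 1.05 = $62,685
Taxable assessed value = min($88,804.8, $62,685) = $62,685 (cap binds)
Oakmont Township: $62,685 × 0.00642 = $402.4377
Ferndale County: $62,685 × 0.0112 = $702.072
Water District: $62,685 × 0.00321 = $201.21885
Ashport School District: $62,685 × 0.02236 = $1,401.6366
Total = $2,707.36515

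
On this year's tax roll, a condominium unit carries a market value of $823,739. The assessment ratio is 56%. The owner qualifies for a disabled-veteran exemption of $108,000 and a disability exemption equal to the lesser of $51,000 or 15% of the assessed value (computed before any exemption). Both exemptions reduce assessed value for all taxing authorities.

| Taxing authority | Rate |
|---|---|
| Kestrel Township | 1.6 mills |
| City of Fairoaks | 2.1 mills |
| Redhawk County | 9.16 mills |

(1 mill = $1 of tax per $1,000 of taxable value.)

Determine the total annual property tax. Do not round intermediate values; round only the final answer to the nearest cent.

Assessed value = $823,739 × 0.56 = $461,293.84
Disability exemption = min($51,000, 15% × $461,293.84) = min($51,000, $69,194.076) = $51,000 (dollar cap binds)
Taxable value = $461,293.84 − $108,000 − $51,000 = $302,293.84
Kestrel Township: $302,293.84 × 0.0016 = $483.670144
City of Fairoaks: $302,293.84 × 0.0021 = $634.817064
Redhawk County: $302,293.84 × 0.00916 = $2,769.0115744
Total = $3,887.4987824

$3,887.50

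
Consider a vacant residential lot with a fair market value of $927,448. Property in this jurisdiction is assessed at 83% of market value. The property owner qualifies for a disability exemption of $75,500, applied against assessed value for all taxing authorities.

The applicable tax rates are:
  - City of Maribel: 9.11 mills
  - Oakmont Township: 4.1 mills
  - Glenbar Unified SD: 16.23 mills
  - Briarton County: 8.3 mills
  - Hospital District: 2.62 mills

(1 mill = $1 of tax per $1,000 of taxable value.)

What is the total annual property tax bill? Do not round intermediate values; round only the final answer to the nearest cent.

Assessed value = $927,448 × 0.83 = $769,781.84
Taxable value = $769,781.84 − $75,500 = $694,281.84
City of Maribel: $694,281.84 × 0.00911 = $6,324.9075624
Oakmont Township: $694,281.84 × 0.0041 = $2,846.555544
Glenbar Unified SD: $694,281.84 × 0.01623 = $11,268.1942632
Briarton County: $694,281.84 × 0.0083 = $5,762.539272
Hospital District: $694,281.84 × 0.00262 = $1,819.0184208
Total = $6,324.9075624 + $2,846.555544 + $11,268.1942632 + $5,762.539272 + $1,819.0184208 = $28,021.2150624

$28,021.22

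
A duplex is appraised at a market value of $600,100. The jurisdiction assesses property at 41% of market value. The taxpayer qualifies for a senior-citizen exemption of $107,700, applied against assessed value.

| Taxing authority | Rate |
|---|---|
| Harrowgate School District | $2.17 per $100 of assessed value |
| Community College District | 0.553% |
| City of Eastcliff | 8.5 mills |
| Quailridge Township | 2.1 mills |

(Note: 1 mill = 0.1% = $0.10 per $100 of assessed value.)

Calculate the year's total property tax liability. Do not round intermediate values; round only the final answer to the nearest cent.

$5,233.44

Assessed value = $600,100 × 0.41 = $246,041
Taxable value = $246,041 − $107,700 = $138,341
Harrowgate School District: $138,341 × 0.0217 = $3,001.9997
Community College District: $138,341 × 0.00553 = $765.02573
City of Eastcliff: $138,341 × 0.0085 = $1,175.8985
Quailridge Township: $138,341 × 0.0021 = $290.5161
Total = $5,233.44003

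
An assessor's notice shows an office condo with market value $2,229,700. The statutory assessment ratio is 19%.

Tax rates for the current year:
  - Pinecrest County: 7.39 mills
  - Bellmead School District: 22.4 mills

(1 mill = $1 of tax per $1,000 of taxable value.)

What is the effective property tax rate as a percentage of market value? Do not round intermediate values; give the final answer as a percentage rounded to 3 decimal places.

Assessed value = $2,229,700 × 0.19 = $423,643
Pinecrest County: $423,643 × 0.00739 = $3,130.72177
Bellmead School District: $423,643 × 0.0224 = $9,489.6032
Total tax = $12,620.32497
Effective rate = $12,620.32497 ÷ $2,229,700 = 0.566% of market value

0.566%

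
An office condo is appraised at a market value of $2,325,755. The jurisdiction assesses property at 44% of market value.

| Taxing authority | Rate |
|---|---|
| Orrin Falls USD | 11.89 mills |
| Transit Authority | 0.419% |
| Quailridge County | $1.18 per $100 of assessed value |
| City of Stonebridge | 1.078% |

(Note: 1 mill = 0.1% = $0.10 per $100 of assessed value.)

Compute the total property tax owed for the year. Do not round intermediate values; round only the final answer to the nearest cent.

Assessed value = $2,325,755 × 0.44 = $1,023,332.2
Orrin Falls USD: $1,023,332.2 × 0.01189 = $12,167.419858
Transit Authority: $1,023,332.2 × 0.00419 = $4,287.761918
Quailridge County: $1,023,332.2 × 0.0118 = $12,075.31996
City of Stonebridge: $1,023,332.2 × 0.01078 = $11,031.521116
Total = $39,562.022852

$39,562.02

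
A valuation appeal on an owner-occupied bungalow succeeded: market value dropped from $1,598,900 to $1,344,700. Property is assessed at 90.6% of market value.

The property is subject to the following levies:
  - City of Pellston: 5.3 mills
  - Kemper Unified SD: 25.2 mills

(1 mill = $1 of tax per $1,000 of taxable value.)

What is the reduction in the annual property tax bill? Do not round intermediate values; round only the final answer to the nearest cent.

Old assessed value = $1,598,900 × 0.906 = $1,448,603.4
New assessed value = $1,344,700 × 0.906 = $1,218,298.2
Combined rate = 0.0053 + 0.0252 = 0.0305
Old tax = $1,448,603.4 × 0.0305 = $44,182.4037
New tax = $1,218,298.2 × 0.0305 = $37,158.0951
Reduction = $44,182.4037 − $37,158.0951 = $7,024.3086

$7,024.31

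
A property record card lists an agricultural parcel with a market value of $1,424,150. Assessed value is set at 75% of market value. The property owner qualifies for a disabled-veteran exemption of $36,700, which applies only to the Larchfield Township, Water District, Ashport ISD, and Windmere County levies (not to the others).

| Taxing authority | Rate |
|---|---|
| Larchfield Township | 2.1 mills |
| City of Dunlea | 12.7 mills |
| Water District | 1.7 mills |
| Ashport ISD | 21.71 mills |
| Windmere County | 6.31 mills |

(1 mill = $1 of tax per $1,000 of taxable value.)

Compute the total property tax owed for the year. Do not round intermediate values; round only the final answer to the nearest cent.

Assessed value = $1,424,150 × 0.75 = $1,068,112.5
Larchfield Township: ($1,068,112.5 − $36,700) × 0.0021 = $1,031,412.5 × 0.0021 = $2,165.96625
City of Dunlea: $1,068,112.5 × 0.0127 = $13,565.02875
Water District: ($1,068,112.5 − $36,700) × 0.0017 = $1,031,412.5 × 0.0017 = $1,753.40125
Ashport ISD: ($1,068,112.5 − $36,700) × 0.02171 = $1,031,412.5 × 0.02171 = $22,391.965375
Windmere County: ($1,068,112.5 − $36,700) × 0.00631 = $1,031,412.5 × 0.00631 = $6,508.212875
Total = $46,384.5745

$46,384.57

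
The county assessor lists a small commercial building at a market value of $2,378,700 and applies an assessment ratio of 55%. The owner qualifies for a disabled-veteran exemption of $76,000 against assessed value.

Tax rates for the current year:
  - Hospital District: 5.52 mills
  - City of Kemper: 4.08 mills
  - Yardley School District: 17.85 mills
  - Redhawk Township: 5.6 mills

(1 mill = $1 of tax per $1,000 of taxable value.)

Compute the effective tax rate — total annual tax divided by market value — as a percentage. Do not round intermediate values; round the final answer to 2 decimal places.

Assessed value = $2,378,700 × 0.55 = $1,308,285
Taxable value = $1,308,285 − $76,000 = $1,232,285
Hospital District: $1,232,285 × 0.00552 = $6,802.2132
City of Kemper: $1,232,285 × 0.00408 = $5,027.7228
Yardley School District: $1,232,285 × 0.01785 = $21,996.28725
Redhawk Township: $1,232,285 × 0.0056 = $6,900.796
Total tax = $40,727.01925
Effective rate = $40,727.01925 ÷ $2,378,700 = 1.71% of market value

1.71%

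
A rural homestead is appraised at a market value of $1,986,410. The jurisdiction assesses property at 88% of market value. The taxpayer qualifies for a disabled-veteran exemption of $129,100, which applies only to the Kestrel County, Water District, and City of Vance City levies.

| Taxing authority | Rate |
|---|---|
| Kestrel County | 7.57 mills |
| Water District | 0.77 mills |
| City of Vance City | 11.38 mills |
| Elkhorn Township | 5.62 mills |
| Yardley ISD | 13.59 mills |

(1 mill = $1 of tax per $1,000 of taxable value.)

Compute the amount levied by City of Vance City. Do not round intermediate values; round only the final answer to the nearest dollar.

Assessed value = $1,986,410 × 0.88 = $1,748,040.8
City of Vance City taxable value = $1,748,040.8 − $129,100 = $1,618,940.8
City of Vance City levy = $1,618,940.8 × 0.01138 = $18,423.546304

$18,424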